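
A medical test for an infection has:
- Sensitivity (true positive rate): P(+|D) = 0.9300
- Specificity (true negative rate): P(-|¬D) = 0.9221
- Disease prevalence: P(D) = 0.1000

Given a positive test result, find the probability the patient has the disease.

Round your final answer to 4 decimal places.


Let D = has disease, + = positive test

Given:
- P(D) = 0.1000 (prevalence)
- P(+|D) = 0.9300 (sensitivity)
- P(-|¬D) = 0.9221 (specificity)
- P(+|¬D) = 0.0779 (false positive rate = 1 - specificity)

Step 1: Find P(+)
P(+) = P(+|D)P(D) + P(+|¬D)P(¬D)
     = 0.9300 × 0.1000 + 0.0779 × 0.9000
     = 0.09300000 + 0.07011000
     = 0.16311000

Step 2: Apply Bayes' theorem for P(D|+)
P(D|+) = P(+|D)P(D) / P(+)
       = 0.09300000 / 0.16311000
       = 0.5702


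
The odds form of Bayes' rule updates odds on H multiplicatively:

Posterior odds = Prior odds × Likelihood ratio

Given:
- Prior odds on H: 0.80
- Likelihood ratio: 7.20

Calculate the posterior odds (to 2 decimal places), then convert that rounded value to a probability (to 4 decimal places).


Step 1: Calculate posterior odds
Posterior odds = Prior odds × LR
               = 0.80 × 7.20
               = 5.76

Step 2: Convert to probability
P(H|E) = Posterior odds / (1 + Posterior odds)
       = 5.76 / (1 + 5.76)
       = 5.76 / 6.76
       = 0.8521

The evidence increased P(H) from 0.4444 to 0.8521.


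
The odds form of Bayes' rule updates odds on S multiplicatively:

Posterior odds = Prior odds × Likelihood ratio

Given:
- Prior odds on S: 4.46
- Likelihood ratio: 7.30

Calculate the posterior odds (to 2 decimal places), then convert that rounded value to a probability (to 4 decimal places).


Step 1: Calculate posterior odds
Posterior odds = Prior odds × LR
               = 4.46 × 7.30
               = 32.56

Step 2: Convert to probability
P(S|E) = Posterior odds / (1 + Posterior odds)
       = 32.56 / (1 + 32.56)
       = 32.56 / 33.56
       = 0.9702

The evidence increased P(S) from 0.8168 to 0.9702.


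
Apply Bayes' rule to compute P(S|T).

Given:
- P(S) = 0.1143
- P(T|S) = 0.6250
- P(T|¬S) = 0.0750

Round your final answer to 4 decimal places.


Bayes' theorem: P(S|T) = P(T|S) × P(S) / P(T)

Step 1: Calculate P(T) using law of total probability
P(T) = P(T|S)P(S) + P(T|¬S)P(¬S)
     = 0.6250 × 0.1143 + 0.0750 × 0.8857
     = 0.07143750 + 0.06642750
     = 0.13786500

Step 2: Apply Bayes' theorem
P(S|T) = P(T|S) × P(S) / P(T)
       = 0.07143750 / 0.13786500
       = 0.5182


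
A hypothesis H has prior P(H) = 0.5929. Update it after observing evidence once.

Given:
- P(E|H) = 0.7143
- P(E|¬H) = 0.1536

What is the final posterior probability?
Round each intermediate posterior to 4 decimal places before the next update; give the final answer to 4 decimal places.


Sequential Bayesian updating:

Initial prior: P(H) = 0.5929

Update 1:
  P(E) = 0.7143 × 0.5929 + 0.1536 × 0.4071 = 0.42350847 + 0.06253056 = 0.48603903
  P(H|E) = 0.42350847 / 0.48603903 = 0.8713

Final posterior: 0.8713


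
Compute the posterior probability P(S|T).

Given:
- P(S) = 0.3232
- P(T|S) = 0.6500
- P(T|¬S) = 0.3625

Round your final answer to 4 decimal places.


Bayes' theorem: P(S|T) = P(T|S) × P(S) / P(T)

Step 1: Calculate P(T) using law of total probability
P(T) = P(T|S)P(S) + P(T|¬S)P(¬S)
     = 0.6500 × 0.3232 + 0.3625 × 0.6768
     = 0.21008000 + 0.24534000
     = 0.45542000

Step 2: Apply Bayes' theorem
P(S|T) = P(T|S) × P(S) / P(T)
       = 0.21008000 / 0.45542000
       = 0.4613


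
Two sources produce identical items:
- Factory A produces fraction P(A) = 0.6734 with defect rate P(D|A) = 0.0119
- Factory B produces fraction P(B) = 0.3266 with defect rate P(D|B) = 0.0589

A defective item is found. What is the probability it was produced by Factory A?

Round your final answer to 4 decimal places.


Let A = from Factory A, D = defective

Given:
- P(A) = 0.6734, P(B) = 0.3266
- P(D|A) = 0.0119, P(D|B) = 0.0589

Step 1: Find P(D)
P(D) = P(D|A)P(A) + P(D|B)P(B)
     = 0.0119 × 0.6734 + 0.0589 × 0.3266
     = 0.00801346 + 0.01923674
     = 0.02725020

Step 2: Apply Bayes' theorem
P(A|D) = P(D|A)P(A) / P(D)
       = 0.00801346 / 0.02725020
       = 0.2941


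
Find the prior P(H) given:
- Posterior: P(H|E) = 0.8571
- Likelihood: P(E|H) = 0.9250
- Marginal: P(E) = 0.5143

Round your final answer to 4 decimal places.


From Bayes' theorem: P(H|E) = P(E|H) × P(H) / P(E)

Rearranging for P(H):
P(H) = P(H|E) × P(E) / P(E|H)
     = 0.8571 × 0.5143 / 0.9250
     = 0.44080653 / 0.9250
     = 0.4765


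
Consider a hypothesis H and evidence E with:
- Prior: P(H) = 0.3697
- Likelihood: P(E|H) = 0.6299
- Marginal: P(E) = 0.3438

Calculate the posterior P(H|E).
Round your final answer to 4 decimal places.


Using Bayes' theorem:

P(H|E) = P(E|H) × P(H) / P(E)
       = 0.6299 × 0.3697 / 0.3438
       = 0.23287403 / 0.3438
       = 0.6774

The evidence strengthens our belief in H.
Prior: 0.3697 → Posterior: 0.6774


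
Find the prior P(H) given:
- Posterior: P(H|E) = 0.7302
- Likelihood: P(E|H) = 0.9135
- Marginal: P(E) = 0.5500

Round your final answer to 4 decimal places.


From Bayes' theorem: P(H|E) = P(E|H) × P(H) / P(E)

Rearranging for P(H):
P(H) = P(H|E) × P(E) / P(E|H)
     = 0.7302 × 0.5500 / 0.9135
     = 0.40161000 / 0.9135
     = 0.4396


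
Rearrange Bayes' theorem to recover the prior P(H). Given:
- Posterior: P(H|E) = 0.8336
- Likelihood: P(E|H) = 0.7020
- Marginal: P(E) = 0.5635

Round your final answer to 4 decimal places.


From Bayes' theorem: P(H|E) = P(E|H) × P(H) / P(E)

Rearranging for P(H):
P(H) = P(H|E) × P(E) / P(E|H)
     = 0.8336 × 0.5635 / 0.7020
     = 0.46973360 / 0.7020
     = 0.6691


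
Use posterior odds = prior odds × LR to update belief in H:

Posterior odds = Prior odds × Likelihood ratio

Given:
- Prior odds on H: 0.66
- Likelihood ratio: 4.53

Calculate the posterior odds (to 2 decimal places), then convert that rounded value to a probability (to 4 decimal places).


Step 1: Calculate posterior odds
Posterior odds = Prior odds × LR
               = 0.66 × 4.53
               = 2.99

Step 2: Convert to probability
P(H|E) = Posterior odds / (1 + Posterior odds)
       = 2.99 / (1 + 2.99)
       = 2.99 / 3.99
       = 0.7494

The evidence increased P(H) from 0.3976 to 0.7494.


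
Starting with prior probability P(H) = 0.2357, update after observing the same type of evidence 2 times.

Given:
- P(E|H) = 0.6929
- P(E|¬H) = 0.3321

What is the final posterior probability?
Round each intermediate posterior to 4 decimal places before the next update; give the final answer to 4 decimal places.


Sequential Bayesian updating:

Initial prior: P(H) = 0.2357

Update 1:
  P(E) = 0.6929 × 0.2357 + 0.3321 × 0.7643 = 0.16331653 + 0.25382403 = 0.41714056
  P(H|E) = 0.16331653 / 0.41714056 = 0.3915

Update 2:
  P(E) = 0.6929 × 0.3915 + 0.3321 × 0.6085 = 0.27127035 + 0.20208285 = 0.47335320
  P(H|E) = 0.27127035 / 0.47335320 = 0.5731

Final posterior: 0.5731


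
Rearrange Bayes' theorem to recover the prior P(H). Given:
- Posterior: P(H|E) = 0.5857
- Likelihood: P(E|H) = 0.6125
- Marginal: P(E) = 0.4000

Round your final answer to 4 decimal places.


From Bayes' theorem: P(H|E) = P(E|H) × P(H) / P(E)

Rearranging for P(H):
P(H) = P(H|E) × P(E) / P(E|H)
     = 0.5857 × 0.4000 / 0.6125
     = 0.23428000 / 0.6125
     = 0.3825


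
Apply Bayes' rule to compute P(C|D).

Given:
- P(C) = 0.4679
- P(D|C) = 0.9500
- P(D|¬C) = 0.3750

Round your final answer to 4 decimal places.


Bayes' theorem: P(C|D) = P(D|C) × P(C) / P(D)

Step 1: Calculate P(D) using law of total probability
P(D) = P(D|C)P(C) + P(D|¬C)P(¬C)
     = 0.9500 × 0.4679 + 0.3750 × 0.5321
     = 0.44450500 + 0.19953750
     = 0.64404250

Step 2: Apply Bayes' theorem
P(C|D) = P(D|C) × P(C) / P(D)
       = 0.44450500 / 0.64404250
       = 0.6902


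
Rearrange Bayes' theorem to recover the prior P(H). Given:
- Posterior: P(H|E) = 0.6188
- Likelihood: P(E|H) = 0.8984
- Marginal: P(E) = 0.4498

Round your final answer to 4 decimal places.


From Bayes' theorem: P(H|E) = P(E|H) × P(H) / P(E)

Rearranging for P(H):
P(H) = P(H|E) × P(E) / P(E|H)
     = 0.6188 × 0.4498 / 0.8984
     = 0.27833624 / 0.8984
     = 0.3098


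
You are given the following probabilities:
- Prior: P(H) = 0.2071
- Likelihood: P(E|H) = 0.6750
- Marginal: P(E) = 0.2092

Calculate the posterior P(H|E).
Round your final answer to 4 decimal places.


Using Bayes' theorem:

P(H|E) = P(E|H) × P(H) / P(E)
       = 0.6750 × 0.2071 / 0.2092
       = 0.13979250 / 0.2092
       = 0.6682

The evidence strengthens our belief in H.
Prior: 0.2071 → Posterior: 0.6682


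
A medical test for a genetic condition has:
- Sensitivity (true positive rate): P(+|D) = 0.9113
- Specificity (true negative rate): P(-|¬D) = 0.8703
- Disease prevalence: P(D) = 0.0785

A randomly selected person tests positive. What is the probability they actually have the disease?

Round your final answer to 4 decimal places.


Let D = has disease, + = positive test

Given:
- P(D) = 0.0785 (prevalence)
- P(+|D) = 0.9113 (sensitivity)
- P(-|¬D) = 0.8703 (specificity)
- P(+|¬D) = 0.1297 (false positive rate = 1 - specificity)

Step 1: Find P(+)
P(+) = P(+|D)P(D) + P(+|¬D)P(¬D)
     = 0.9113 × 0.0785 + 0.1297 × 0.9215
     = 0.07153705 + 0.11951855
     = 0.19105560

Step 2: Apply Bayes' theorem for P(D|+)
P(D|+) = P(+|D)P(D) / P(+)
       = 0.07153705 / 0.19105560
       = 0.3744


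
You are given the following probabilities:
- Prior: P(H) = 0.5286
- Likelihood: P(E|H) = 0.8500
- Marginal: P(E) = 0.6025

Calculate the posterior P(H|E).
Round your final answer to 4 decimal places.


Using Bayes' theorem:

P(H|E) = P(E|H) × P(H) / P(E)
       = 0.8500 × 0.5286 / 0.6025
       = 0.44931000 / 0.6025
       = 0.7457

The evidence strengthens our belief in H.
Prior: 0.5286 → Posterior: 0.7457


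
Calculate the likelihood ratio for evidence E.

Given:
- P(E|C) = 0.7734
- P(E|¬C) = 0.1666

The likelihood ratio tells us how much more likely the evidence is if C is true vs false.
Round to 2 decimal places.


Likelihood Ratio (LR) = P(E|C) / P(E|¬C)

LR = 0.7734 / 0.1666
   = 4.64

The evidence is 4.64 times more likely if C is true than if C is false.
LR > 1, so observing E raises the odds in favor of C.


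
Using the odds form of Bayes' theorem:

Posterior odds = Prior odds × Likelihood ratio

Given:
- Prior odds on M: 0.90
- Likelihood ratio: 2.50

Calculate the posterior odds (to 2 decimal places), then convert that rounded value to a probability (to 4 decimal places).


Step 1: Calculate posterior odds
Posterior odds = Prior odds × LR
               = 0.90 × 2.50
               = 2.25

Step 2: Convert to probability
P(M|E) = Posterior odds / (1 + Posterior odds)
       = 2.25 / (1 + 2.25)
       = 2.25 / 3.25
       = 0.6923

The evidence increased P(M) from 0.4737 to 0.6923.


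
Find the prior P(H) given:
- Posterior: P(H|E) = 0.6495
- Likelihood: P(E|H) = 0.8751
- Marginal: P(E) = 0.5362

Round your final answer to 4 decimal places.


From Bayes' theorem: P(H|E) = P(E|H) × P(H) / P(E)

Rearranging for P(H):
P(H) = P(H|E) × P(E) / P(E|H)
     = 0.6495 × 0.5362 / 0.8751
     = 0.34826190 / 0.8751
     = 0.3980


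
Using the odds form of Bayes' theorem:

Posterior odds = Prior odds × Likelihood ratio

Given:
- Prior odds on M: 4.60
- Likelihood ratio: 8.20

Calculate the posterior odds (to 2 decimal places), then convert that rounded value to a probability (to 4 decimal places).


Step 1: Calculate posterior odds
Posterior odds = Prior odds × LR
               = 4.60 × 8.20
               = 37.72

Step 2: Convert to probability
P(M|E) = Posterior odds / (1 + Posterior odds)
       = 37.72 / (1 + 37.72)
       = 37.72 / 38.72
       = 0.9742

The evidence increased P(M) from 0.8214 to 0.9742.


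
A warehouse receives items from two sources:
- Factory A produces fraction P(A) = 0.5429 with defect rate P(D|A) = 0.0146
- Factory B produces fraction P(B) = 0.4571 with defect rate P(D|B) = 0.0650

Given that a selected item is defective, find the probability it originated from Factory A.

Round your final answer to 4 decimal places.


Let A = from Factory A, D = defective

Given:
- P(A) = 0.5429, P(B) = 0.4571
- P(D|A) = 0.0146, P(D|B) = 0.0650

Step 1: Find P(D)
P(D) = P(D|A)P(A) + P(D|B)P(B)
     = 0.0146 × 0.5429 + 0.0650 × 0.4571
     = 0.00792634 + 0.02971150
     = 0.03763784

Step 2: Apply Bayes' theorem
P(A|D) = P(D|A)P(A) / P(D)
       = 0.00792634 / 0.03763784
       = 0.2106


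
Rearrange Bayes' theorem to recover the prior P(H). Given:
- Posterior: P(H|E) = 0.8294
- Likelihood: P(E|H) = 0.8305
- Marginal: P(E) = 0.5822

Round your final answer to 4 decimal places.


From Bayes' theorem: P(H|E) = P(E|H) × P(H) / P(E)

Rearranging for P(H):
P(H) = P(H|E) × P(E) / P(E|H)
     = 0.8294 × 0.5822 / 0.8305
     = 0.48287668 / 0.8305
     = 0.5814


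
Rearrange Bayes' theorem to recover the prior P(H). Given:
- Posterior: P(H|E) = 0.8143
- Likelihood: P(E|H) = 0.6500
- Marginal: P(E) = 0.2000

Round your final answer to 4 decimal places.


From Bayes' theorem: P(H|E) = P(E|H) × P(H) / P(E)

Rearranging for P(H):
P(H) = P(H|E) × P(E) / P(E|H)
     = 0.8143 × 0.2000 / 0.6500
     = 0.16286000 / 0.6500
     = 0.2506


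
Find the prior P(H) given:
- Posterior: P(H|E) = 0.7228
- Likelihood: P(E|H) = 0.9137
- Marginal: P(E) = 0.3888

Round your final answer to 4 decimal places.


From Bayes' theorem: P(H|E) = P(E|H) × P(H) / P(E)

Rearranging for P(H):
P(H) = P(H|E) × P(E) / P(E|H)
     = 0.7228 × 0.3888 / 0.9137
     = 0.28102464 / 0.9137
     = 0.3076


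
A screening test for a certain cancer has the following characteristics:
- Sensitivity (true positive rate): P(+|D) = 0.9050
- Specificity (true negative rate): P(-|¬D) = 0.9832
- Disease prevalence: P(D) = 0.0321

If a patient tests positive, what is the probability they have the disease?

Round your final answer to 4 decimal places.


Let D = has disease, + = positive test

Given:
- P(D) = 0.0321 (prevalence)
- P(+|D) = 0.9050 (sensitivity)
- P(-|¬D) = 0.9832 (specificity)
- P(+|¬D) = 0.0168 (false positive rate = 1 - specificity)

Step 1: Find P(+)
P(+) = P(+|D)P(D) + P(+|¬D)P(¬D)
     = 0.9050 × 0.0321 + 0.0168 × 0.9679
     = 0.02905050 + 0.01626072
     = 0.04531122

Step 2: Apply Bayes' theorem for P(D|+)
P(D|+) = P(+|D)P(D) / P(+)
       = 0.02905050 / 0.04531122
       = 0.6411


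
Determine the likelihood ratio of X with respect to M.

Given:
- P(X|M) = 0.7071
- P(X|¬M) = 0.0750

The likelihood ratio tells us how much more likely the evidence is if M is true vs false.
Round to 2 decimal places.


Likelihood Ratio (LR) = P(X|M) / P(X|¬M)

LR = 0.7071 / 0.0750
   = 9.43

The evidence is 9.43 times more likely if M is true than if M is false.
Since LR > 1, the evidence supports M over ¬M.


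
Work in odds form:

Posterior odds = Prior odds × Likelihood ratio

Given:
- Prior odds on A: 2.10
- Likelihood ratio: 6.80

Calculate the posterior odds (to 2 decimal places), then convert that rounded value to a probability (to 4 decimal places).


Step 1: Calculate posterior odds
Posterior odds = Prior odds × LR
               = 2.10 × 6.80
               = 14.28

Step 2: Convert to probability
P(A|E) = Posterior odds / (1 + Posterior odds)
       = 14.28 / (1 + 14.28)
       = 14.28 / 15.28
       = 0.9346

The evidence increased P(A) from 0.6774 to 0.9346.


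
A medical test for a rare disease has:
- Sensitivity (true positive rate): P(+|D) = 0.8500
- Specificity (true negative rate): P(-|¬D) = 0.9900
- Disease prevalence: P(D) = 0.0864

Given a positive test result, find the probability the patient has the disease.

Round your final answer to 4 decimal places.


Let D = has disease, + = positive test

Given:
- P(D) = 0.0864 (prevalence)
- P(+|D) = 0.8500 (sensitivity)
- P(-|¬D) = 0.9900 (specificity)
- P(+|¬D) = 0.0100 (false positive rate = 1 - specificity)

Step 1: Find P(+)
P(+) = P(+|D)P(D) + P(+|¬D)P(¬D)
     = 0.8500 × 0.0864 + 0.0100 × 0.9136
     = 0.07344000 + 0.00913600
     = 0.08257600

Step 2: Apply Bayes' theorem for P(D|+)
P(D|+) = P(+|D)P(D) / P(+)
       = 0.07344000 / 0.08257600
       = 0.8894


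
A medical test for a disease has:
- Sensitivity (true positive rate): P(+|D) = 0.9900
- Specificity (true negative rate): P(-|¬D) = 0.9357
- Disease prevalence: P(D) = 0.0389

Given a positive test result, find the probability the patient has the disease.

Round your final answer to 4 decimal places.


Let D = has disease, + = positive test

Given:
- P(D) = 0.0389 (prevalence)
- P(+|D) = 0.9900 (sensitivity)
- P(-|¬D) = 0.9357 (specificity)
- P(+|¬D) = 0.0643 (false positive rate = 1 - specificity)

Step 1: Find P(+)
P(+) = P(+|D)P(D) + P(+|¬D)P(¬D)
     = 0.9900 × 0.0389 + 0.0643 × 0.9611
     = 0.03851100 + 0.06179873
     = 0.10030973

Step 2: Apply Bayes' theorem for P(D|+)
P(D|+) = P(+|D)P(D) / P(+)
       = 0.03851100 / 0.10030973
       = 0.3839


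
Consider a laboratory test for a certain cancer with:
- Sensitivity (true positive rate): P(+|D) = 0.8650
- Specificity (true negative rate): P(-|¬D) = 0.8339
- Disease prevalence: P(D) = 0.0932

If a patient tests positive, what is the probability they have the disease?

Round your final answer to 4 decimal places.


Let D = has disease, + = positive test

Given:
- P(D) = 0.0932 (prevalence)
- P(+|D) = 0.8650 (sensitivity)
- P(-|¬D) = 0.8339 (specificity)
- P(+|¬D) = 0.1661 (false positive rate = 1 - specificity)

Step 1: Find P(+)
P(+) = P(+|D)P(D) + P(+|¬D)P(¬D)
     = 0.8650 × 0.0932 + 0.1661 × 0.9068
     = 0.08061800 + 0.15061948
     = 0.23123748

Step 2: Apply Bayes' theorem for P(D|+)
P(D|+) = P(+|D)P(D) / P(+)
       = 0.08061800 / 0.23123748
       = 0.3486


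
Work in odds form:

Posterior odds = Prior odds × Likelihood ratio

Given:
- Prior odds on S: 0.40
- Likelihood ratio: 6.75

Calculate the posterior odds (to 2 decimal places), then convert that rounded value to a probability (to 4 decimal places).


Step 1: Calculate posterior odds
Posterior odds = Prior odds × LR
               = 0.40 × 6.75
               = 2.70

Step 2: Convert to probability
P(S|E) = Posterior odds / (1 + Posterior odds)
       = 2.70 / (1 + 2.70)
       = 2.70 / 3.70
       = 0.7297

The evidence increased P(S) from 0.2857 to 0.7297.


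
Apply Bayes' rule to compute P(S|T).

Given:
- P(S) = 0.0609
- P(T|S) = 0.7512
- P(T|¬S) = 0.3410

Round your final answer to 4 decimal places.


Bayes' theorem: P(S|T) = P(T|S) × P(S) / P(T)

Step 1: Calculate P(T) using law of total probability
P(T) = P(T|S)P(S) + P(T|¬S)P(¬S)
     = 0.7512 × 0.0609 + 0.3410 × 0.9391
     = 0.04574808 + 0.32023310
     = 0.36598118

Step 2: Apply Bayes' theorem
P(S|T) = P(T|S) × P(S) / P(T)
       = 0.04574808 / 0.36598118
       = 0.1250


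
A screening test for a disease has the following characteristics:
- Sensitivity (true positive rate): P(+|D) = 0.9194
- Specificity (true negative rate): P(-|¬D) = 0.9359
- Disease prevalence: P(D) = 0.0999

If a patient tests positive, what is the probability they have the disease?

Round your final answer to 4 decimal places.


Let D = has disease, + = positive test

Given:
- P(D) = 0.0999 (prevalence)
- P(+|D) = 0.9194 (sensitivity)
- P(-|¬D) = 0.9359 (specificity)
- P(+|¬D) = 0.0641 (false positive rate = 1 - specificity)

Step 1: Find P(+)
P(+) = P(+|D)P(D) + P(+|¬D)P(¬D)
     = 0.9194 × 0.0999 + 0.0641 × 0.9001
     = 0.09184806 + 0.05769641
     = 0.14954447

Step 2: Apply Bayes' theorem for P(D|+)
P(D|+) = P(+|D)P(D) / P(+)
       = 0.09184806 / 0.14954447
       = 0.6142


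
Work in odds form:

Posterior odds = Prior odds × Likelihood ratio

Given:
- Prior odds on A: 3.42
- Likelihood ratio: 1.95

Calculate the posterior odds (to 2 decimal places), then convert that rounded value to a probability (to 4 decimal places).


Step 1: Calculate posterior odds
Posterior odds = Prior odds × LR
               = 3.42 × 1.95
               = 6.67

Step 2: Convert to probability
P(A|E) = Posterior odds / (1 + Posterior odds)
       = 6.67 / (1 + 6.67)
       = 6.67 / 7.67
       = 0.8696

The evidence increased P(A) from 0.7738 to 0.8696.


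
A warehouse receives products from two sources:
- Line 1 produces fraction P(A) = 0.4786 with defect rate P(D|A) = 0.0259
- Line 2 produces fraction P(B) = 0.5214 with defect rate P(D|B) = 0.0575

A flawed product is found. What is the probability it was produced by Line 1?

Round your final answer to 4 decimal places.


Let A = from Line 1, D = flawed

Given:
- P(A) = 0.4786, P(B) = 0.5214
- P(D|A) = 0.0259, P(D|B) = 0.0575

Step 1: Find P(D)
P(D) = P(D|A)P(A) + P(D|B)P(B)
     = 0.0259 × 0.4786 + 0.0575 × 0.5214
     = 0.01239574 + 0.02998050
     = 0.04237624

Step 2: Apply Bayes' theorem
P(A|D) = P(D|A)P(A) / P(D)
       = 0.01239574 / 0.04237624
       = 0.2925


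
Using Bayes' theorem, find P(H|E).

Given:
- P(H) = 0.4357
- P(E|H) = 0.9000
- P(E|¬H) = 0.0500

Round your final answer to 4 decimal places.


Bayes' theorem: P(H|E) = P(E|H) × P(H) / P(E)

Step 1: Calculate P(E) using law of total probability
P(E) = P(E|H)P(H) + P(E|¬H)P(¬H)
     = 0.9000 × 0.4357 + 0.0500 × 0.5643
     = 0.39213000 + 0.02821500
     = 0.42034500

Step 2: Apply Bayes' theorem
P(H|E) = P(E|H) × P(H) / P(E)
       = 0.39213000 / 0.42034500
       = 0.9329


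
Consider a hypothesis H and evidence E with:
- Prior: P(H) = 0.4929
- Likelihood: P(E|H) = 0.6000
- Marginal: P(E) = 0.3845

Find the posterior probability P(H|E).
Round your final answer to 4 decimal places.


Using Bayes' theorem:

P(H|E) = P(E|H) × P(H) / P(E)
       = 0.6000 × 0.4929 / 0.3845
       = 0.29574000 / 0.3845
       = 0.7692

The evidence strengthens our belief in H.
Prior: 0.4929 → Posterior: 0.7692


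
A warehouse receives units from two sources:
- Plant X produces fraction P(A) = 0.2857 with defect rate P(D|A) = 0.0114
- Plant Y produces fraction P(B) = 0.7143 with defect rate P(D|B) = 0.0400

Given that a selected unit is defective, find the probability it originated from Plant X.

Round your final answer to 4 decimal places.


Let A = from Plant X, D = defective

Given:
- P(A) = 0.2857, P(B) = 0.7143
- P(D|A) = 0.0114, P(D|B) = 0.0400

Step 1: Find P(D)
P(D) = P(D|A)P(A) + P(D|B)P(B)
     = 0.0114 × 0.2857 + 0.0400 × 0.7143
     = 0.00325698 + 0.02857200
     = 0.03182898

Step 2: Apply Bayes' theorem
P(A|D) = P(D|A)P(A) / P(D)
       = 0.00325698 / 0.03182898
       = 0.1023


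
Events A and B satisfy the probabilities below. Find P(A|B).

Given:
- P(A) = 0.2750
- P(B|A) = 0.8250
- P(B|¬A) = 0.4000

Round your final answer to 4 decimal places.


Bayes' theorem: P(A|B) = P(B|A) × P(A) / P(B)

Step 1: Calculate P(B) using law of total probability
P(B) = P(B|A)P(A) + P(B|¬A)P(¬A)
     = 0.8250 × 0.2750 + 0.4000 × 0.7250
     = 0.22687500 + 0.29000000
     = 0.51687500

Step 2: Apply Bayes' theorem
P(A|B) = P(B|A) × P(A) / P(B)
       = 0.22687500 / 0.51687500
       = 0.4389


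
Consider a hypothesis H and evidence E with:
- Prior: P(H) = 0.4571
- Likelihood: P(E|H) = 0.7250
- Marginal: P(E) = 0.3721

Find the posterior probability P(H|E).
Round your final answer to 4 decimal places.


Using Bayes' theorem:

P(H|E) = P(E|H) × P(H) / P(E)
       = 0.7250 × 0.4571 / 0.3721
       = 0.33139750 / 0.3721
       = 0.8906

The evidence strengthens our belief in H.
Prior: 0.4571 → Posterior: 0.8906


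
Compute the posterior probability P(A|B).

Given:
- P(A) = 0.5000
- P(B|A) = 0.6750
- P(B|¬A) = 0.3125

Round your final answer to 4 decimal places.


Bayes' theorem: P(A|B) = P(B|A) × P(A) / P(B)

Step 1: Calculate P(B) using law of total probability
P(B) = P(B|A)P(A) + P(B|¬A)P(¬A)
     = 0.6750 × 0.5000 + 0.3125 × 0.5000
     = 0.33750000 + 0.15625000
     = 0.49375000

Step 2: Apply Bayes' theorem
P(A|B) = P(B|A) × P(A) / P(B)
       = 0.33750000 / 0.49375000
       = 0.6835


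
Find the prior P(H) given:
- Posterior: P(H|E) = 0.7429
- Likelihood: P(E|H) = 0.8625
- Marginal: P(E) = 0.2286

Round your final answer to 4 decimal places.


From Bayes' theorem: P(H|E) = P(E|H) × P(H) / P(E)

Rearranging for P(H):
P(H) = P(H|E) × P(E) / P(E|H)
     = 0.7429 × 0.2286 / 0.8625
     = 0.16982694 / 0.8625
     = 0.1969


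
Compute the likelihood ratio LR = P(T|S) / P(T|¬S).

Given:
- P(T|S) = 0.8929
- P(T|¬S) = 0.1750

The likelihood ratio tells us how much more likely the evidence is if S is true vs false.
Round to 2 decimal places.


Likelihood Ratio (LR) = P(T|S) / P(T|¬S)

LR = 0.8929 / 0.1750
   = 5.10

The evidence is 5.10 times more likely if S is true than if S is false.
LR > 1, so observing T raises the odds in favor of S.


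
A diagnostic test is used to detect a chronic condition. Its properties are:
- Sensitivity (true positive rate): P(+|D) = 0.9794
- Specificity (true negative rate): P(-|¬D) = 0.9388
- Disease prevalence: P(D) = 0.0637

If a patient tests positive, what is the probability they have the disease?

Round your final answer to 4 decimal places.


Let D = has disease, + = positive test

Given:
- P(D) = 0.0637 (prevalence)
- P(+|D) = 0.9794 (sensitivity)
- P(-|¬D) = 0.9388 (specificity)
- P(+|¬D) = 0.0612 (false positive rate = 1 - specificity)

Step 1: Find P(+)
P(+) = P(+|D)P(D) + P(+|¬D)P(¬D)
     = 0.9794 × 0.0637 + 0.0612 × 0.9363
     = 0.06238778 + 0.05730156
     = 0.11968934

Step 2: Apply Bayes' theorem for P(D|+)
P(D|+) = P(+|D)P(D) / P(+)
       = 0.06238778 / 0.11968934
       = 0.5212


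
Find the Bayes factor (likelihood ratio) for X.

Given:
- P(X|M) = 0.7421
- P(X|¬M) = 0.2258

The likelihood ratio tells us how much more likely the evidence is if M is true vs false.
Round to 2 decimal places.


Likelihood Ratio (LR) = P(X|M) / P(X|¬M)

LR = 0.7421 / 0.2258
   = 3.29

The evidence is 3.29 times more likely if M is true than if M is false.
Because LR exceeds 1, X is evidence for M.


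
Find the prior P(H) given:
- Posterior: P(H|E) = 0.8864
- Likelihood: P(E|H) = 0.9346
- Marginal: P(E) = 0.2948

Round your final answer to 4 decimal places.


From Bayes' theorem: P(H|E) = P(E|H) × P(H) / P(E)

Rearranging for P(H):
P(H) = P(H|E) × P(E) / P(E|H)
     = 0.8864 × 0.2948 / 0.9346
     = 0.26131072 / 0.9346
     = 0.2796


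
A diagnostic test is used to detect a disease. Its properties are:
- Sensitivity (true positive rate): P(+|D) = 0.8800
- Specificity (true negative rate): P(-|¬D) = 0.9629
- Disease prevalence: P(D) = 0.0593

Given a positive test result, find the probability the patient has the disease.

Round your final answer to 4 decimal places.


Let D = has disease, + = positive test

Given:
- P(D) = 0.0593 (prevalence)
- P(+|D) = 0.8800 (sensitivity)
- P(-|¬D) = 0.9629 (specificity)
- P(+|¬D) = 0.0371 (false positive rate = 1 - specificity)

Step 1: Find P(+)
P(+) = P(+|D)P(D) + P(+|¬D)P(¬D)
     = 0.8800 × 0.0593 + 0.0371 × 0.9407
     = 0.05218400 + 0.03489997
     = 0.08708397

Step 2: Apply Bayes' theorem for P(D|+)
P(D|+) = P(+|D)P(D) / P(+)
       = 0.05218400 / 0.08708397
       = 0.5992


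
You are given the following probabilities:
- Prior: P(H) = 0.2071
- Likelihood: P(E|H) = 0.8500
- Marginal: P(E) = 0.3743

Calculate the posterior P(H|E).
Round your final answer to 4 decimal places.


Using Bayes' theorem:

P(H|E) = P(E|H) × P(H) / P(E)
       = 0.8500 × 0.2071 / 0.3743
       = 0.17603500 / 0.3743
       = 0.4703

The evidence strengthens our belief in H.
Prior: 0.2071 → Posterior: 0.4703


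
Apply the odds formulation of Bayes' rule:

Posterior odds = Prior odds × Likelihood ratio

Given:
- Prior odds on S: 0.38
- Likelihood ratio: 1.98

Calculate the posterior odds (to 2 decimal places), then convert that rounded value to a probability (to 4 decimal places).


Step 1: Calculate posterior odds
Posterior odds = Prior odds × LR
               = 0.38 × 1.98
               = 0.75

Step 2: Convert to probability
P(S|E) = Posterior odds / (1 + Posterior odds)
       = 0.75 / (1 + 0.75)
       = 0.75 / 1.75
       = 0.4286

The evidence increased P(S) from 0.2754 to 0.4286.


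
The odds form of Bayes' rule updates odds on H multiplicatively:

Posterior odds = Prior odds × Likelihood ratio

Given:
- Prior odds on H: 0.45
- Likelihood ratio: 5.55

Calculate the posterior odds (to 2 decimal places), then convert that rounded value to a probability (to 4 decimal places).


Step 1: Calculate posterior odds
Posterior odds = Prior odds × LR
               = 0.45 × 5.55
               = 2.50

Step 2: Convert to probability
P(H|E) = Posterior odds / (1 + Posterior odds)
       = 2.50 / (1 + 2.50)
       = 2.50 / 3.50
       = 0.7143

The evidence increased P(H) from 0.3103 to 0.7143.


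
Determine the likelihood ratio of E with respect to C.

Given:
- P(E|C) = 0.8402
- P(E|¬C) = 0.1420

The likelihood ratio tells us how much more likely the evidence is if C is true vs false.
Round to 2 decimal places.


Likelihood Ratio (LR) = P(E|C) / P(E|¬C)

LR = 0.8402 / 0.1420
   = 5.92

The evidence is 5.92 times more likely if C is true than if C is false.
Since LR > 1, the evidence supports C over ¬C.


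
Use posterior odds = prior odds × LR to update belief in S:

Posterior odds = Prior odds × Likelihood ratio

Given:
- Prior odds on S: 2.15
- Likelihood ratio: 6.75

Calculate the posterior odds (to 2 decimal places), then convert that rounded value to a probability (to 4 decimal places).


Step 1: Calculate posterior odds
Posterior odds = Prior odds × LR
               = 2.15 × 6.75
               = 14.51

Step 2: Convert to probability
P(S|E) = Posterior odds / (1 + Posterior odds)
       = 14.51 / (1 + 14.51)
       = 14.51 / 15.51
       = 0.9355

The evidence increased P(S) from 0.6825 to 0.9355.


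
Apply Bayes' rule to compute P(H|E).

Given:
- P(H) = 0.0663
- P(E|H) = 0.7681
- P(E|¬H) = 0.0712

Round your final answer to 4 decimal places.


Bayes' theorem: P(H|E) = P(E|H) × P(H) / P(E)

Step 1: Calculate P(E) using law of total probability
P(E) = P(E|H)P(H) + P(E|¬H)P(¬H)
     = 0.7681 × 0.0663 + 0.0712 × 0.9337
     = 0.05092503 + 0.06647944
     = 0.11740447

Step 2: Apply Bayes' theorem
P(H|E) = P(E|H) × P(H) / P(E)
       = 0.05092503 / 0.11740447
       = 0.4338


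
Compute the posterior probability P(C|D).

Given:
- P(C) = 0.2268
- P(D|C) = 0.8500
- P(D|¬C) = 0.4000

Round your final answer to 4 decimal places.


Bayes' theorem: P(C|D) = P(D|C) × P(C) / P(D)

Step 1: Calculate P(D) using law of total probability
P(D) = P(D|C)P(C) + P(D|¬C)P(¬C)
     = 0.8500 × 0.2268 + 0.4000 × 0.7732
     = 0.19278000 + 0.30928000
     = 0.50206000

Step 2: Apply Bayes' theorem
P(C|D) = P(D|C) × P(C) / P(D)
       = 0.19278000 / 0.50206000
       = 0.3840


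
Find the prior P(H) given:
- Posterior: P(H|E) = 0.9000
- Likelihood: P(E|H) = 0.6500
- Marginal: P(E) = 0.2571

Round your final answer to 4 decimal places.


From Bayes' theorem: P(H|E) = P(E|H) × P(H) / P(E)

Rearranging for P(H):
P(H) = P(H|E) × P(E) / P(E|H)
     = 0.9000 × 0.2571 / 0.6500
     = 0.23139000 / 0.6500
     = 0.3560


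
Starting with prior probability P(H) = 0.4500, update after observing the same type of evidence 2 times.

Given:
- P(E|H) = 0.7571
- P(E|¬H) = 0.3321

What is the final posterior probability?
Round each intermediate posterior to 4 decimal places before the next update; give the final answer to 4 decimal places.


Sequential Bayesian updating:

Initial prior: P(H) = 0.4500

Update 1:
  P(E) = 0.7571 × 0.4500 + 0.3321 × 0.5500 = 0.34069500 + 0.18265500 = 0.52335000
  P(H|E) = 0.34069500 / 0.52335000 = 0.6510

Update 2:
  P(E) = 0.7571 × 0.6510 + 0.3321 × 0.3490 = 0.49287210 + 0.11590290 = 0.60877500
  P(H|E) = 0.49287210 / 0.60877500 = 0.8096

Final posterior: 0.8096


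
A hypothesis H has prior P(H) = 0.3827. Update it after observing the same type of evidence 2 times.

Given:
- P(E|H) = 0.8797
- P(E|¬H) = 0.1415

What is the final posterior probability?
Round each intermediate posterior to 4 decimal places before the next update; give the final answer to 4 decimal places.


Sequential Bayesian updating:

Initial prior: P(H) = 0.3827

Update 1:
  P(E) = 0.8797 × 0.3827 + 0.1415 × 0.6173 = 0.33666119 + 0.08734795 = 0.42400914
  P(H|E) = 0.33666119 / 0.42400914 = 0.7940

Update 2:
  P(E) = 0.8797 × 0.7940 + 0.1415 × 0.2060 = 0.69848180 + 0.02914900 = 0.72763080
  P(H|E) = 0.69848180 / 0.72763080 = 0.9599

Final posterior: 0.9599


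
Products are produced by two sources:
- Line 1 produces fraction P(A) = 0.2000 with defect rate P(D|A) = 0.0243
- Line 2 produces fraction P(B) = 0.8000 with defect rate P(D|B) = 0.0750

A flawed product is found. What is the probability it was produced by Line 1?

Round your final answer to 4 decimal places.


Let A = from Line 1, D = flawed

Given:
- P(A) = 0.2000, P(B) = 0.8000
- P(D|A) = 0.0243, P(D|B) = 0.0750

Step 1: Find P(D)
P(D) = P(D|A)P(A) + P(D|B)P(B)
     = 0.0243 × 0.2000 + 0.0750 × 0.8000
     = 0.00486000 + 0.06000000
     = 0.06486000

Step 2: Apply Bayes' theorem
P(A|D) = P(D|A)P(A) / P(D)
       = 0.00486000 / 0.06486000
       = 0.0749


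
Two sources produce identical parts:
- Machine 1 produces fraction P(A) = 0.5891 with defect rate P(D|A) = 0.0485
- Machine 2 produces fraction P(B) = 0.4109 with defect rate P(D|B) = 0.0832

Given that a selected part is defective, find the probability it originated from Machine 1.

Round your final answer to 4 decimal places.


Let A = from Machine 1, D = defective

Given:
- P(A) = 0.5891, P(B) = 0.4109
- P(D|A) = 0.0485, P(D|B) = 0.0832

Step 1: Find P(D)
P(D) = P(D|A)P(A) + P(D|B)P(B)
     = 0.0485 × 0.5891 + 0.0832 × 0.4109
     = 0.02857135 + 0.03418688
     = 0.06275823

Step 2: Apply Bayes' theorem
P(A|D) = P(D|A)P(A) / P(D)
       = 0.02857135 / 0.06275823
       = 0.4553


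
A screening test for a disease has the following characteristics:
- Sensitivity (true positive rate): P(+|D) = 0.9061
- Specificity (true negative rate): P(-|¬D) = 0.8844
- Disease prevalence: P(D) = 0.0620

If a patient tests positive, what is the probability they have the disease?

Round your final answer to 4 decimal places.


Let D = has disease, + = positive test

Given:
- P(D) = 0.0620 (prevalence)
- P(+|D) = 0.9061 (sensitivity)
- P(-|¬D) = 0.8844 (specificity)
- P(+|¬D) = 0.1156 (false positive rate = 1 - specificity)

Step 1: Find P(+)
P(+) = P(+|D)P(D) + P(+|¬D)P(¬D)
     = 0.9061 × 0.0620 + 0.1156 × 0.9380
     = 0.05617820 + 0.10843280
     = 0.16461100

Step 2: Apply Bayes' theorem for P(D|+)
P(D|+) = P(+|D)P(D) / P(+)
       = 0.05617820 / 0.16461100
       = 0.3413


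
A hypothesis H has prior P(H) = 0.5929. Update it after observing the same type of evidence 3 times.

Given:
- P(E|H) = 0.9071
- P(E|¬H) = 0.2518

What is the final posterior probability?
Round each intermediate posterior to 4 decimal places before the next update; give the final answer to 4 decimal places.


Sequential Bayesian updating:

Initial prior: P(H) = 0.5929

Update 1:
  P(E) = 0.9071 × 0.5929 + 0.2518 × 0.4071 = 0.53781959 + 0.10250778 = 0.64032737
  P(H|E) = 0.53781959 / 0.64032737 = 0.8399

Update 2:
  P(E) = 0.9071 × 0.8399 + 0.2518 × 0.1601 = 0.76187329 + 0.04031318 = 0.80218647
  P(H|E) = 0.76187329 / 0.80218647 = 0.9497

Update 3:
  P(E) = 0.9071 × 0.9497 + 0.2518 × 0.0503 = 0.86147287 + 0.01266554 = 0.87413841
  P(H|E) = 0.86147287 / 0.87413841 = 0.9855

Final posterior: 0.9855


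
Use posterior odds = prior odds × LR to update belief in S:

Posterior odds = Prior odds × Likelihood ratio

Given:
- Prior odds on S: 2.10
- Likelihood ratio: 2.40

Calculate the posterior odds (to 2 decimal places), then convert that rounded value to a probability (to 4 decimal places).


Step 1: Calculate posterior odds
Posterior odds = Prior odds × LR
               = 2.10 × 2.40
               = 5.04

Step 2: Convert to probability
P(S|E) = Posterior odds / (1 + Posterior odds)
       = 5.04 / (1 + 5.04)
       = 5.04 / 6.04
       = 0.8344

The evidence increased P(S) from 0.6774 to 0.8344.


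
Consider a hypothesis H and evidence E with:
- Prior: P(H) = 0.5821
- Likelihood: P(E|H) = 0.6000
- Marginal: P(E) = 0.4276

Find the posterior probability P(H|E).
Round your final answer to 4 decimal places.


Using Bayes' theorem:

P(H|E) = P(E|H) × P(H) / P(E)
       = 0.6000 × 0.5821 / 0.4276
       = 0.34926000 / 0.4276
       = 0.8168

The evidence strengthens our belief in H.
Prior: 0.5821 → Posterior: 0.8168


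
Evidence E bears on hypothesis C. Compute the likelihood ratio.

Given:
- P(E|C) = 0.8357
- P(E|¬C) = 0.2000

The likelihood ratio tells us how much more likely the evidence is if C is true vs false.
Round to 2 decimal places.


Likelihood Ratio (LR) = P(E|C) / P(E|¬C)

LR = 0.8357 / 0.2000
   = 4.18

The evidence is 4.18 times more likely if C is true than if C is false.
LR > 1, so observing E raises the odds in favor of C.


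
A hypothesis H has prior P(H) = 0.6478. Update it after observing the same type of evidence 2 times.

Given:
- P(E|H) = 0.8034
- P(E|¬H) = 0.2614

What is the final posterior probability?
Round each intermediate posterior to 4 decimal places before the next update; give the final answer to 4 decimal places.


Sequential Bayesian updating:

Initial prior: P(H) = 0.6478

Update 1:
  P(E) = 0.8034 × 0.6478 + 0.2614 × 0.3522 = 0.52044252 + 0.09206508 = 0.61250760
  P(H|E) = 0.52044252 / 0.61250760 = 0.8497

Update 2:
  P(E) = 0.8034 × 0.8497 + 0.2614 × 0.1503 = 0.68264898 + 0.03928842 = 0.72193740
  P(H|E) = 0.68264898 / 0.72193740 = 0.9456

Final posterior: 0.9456


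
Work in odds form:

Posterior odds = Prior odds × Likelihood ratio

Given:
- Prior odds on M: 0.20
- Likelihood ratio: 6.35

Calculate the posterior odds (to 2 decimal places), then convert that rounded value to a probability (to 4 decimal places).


Step 1: Calculate posterior odds
Posterior odds = Prior odds × LR
               = 0.20 × 6.35
               = 1.27

Step 2: Convert to probability
P(M|E) = Posterior odds / (1 + Posterior odds)
       = 1.27 / (1 + 1.27)
       = 1.27 / 2.27
       = 0.5595

The evidence increased P(M) from 0.1667 to 0.5595.


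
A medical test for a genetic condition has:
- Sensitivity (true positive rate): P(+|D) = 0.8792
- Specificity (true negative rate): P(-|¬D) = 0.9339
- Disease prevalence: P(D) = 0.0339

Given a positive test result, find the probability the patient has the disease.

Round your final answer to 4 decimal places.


Let D = has disease, + = positive test

Given:
- P(D) = 0.0339 (prevalence)
- P(+|D) = 0.8792 (sensitivity)
- P(-|¬D) = 0.9339 (specificity)
- P(+|¬D) = 0.0661 (false positive rate = 1 - specificity)

Step 1: Find P(+)
P(+) = P(+|D)P(D) + P(+|¬D)P(¬D)
     = 0.8792 × 0.0339 + 0.0661 × 0.9661
     = 0.02980488 + 0.06385921
     = 0.09366409

Step 2: Apply Bayes' theorem for P(D|+)
P(D|+) = P(+|D)P(D) / P(+)
       = 0.02980488 / 0.09366409
       = 0.3182


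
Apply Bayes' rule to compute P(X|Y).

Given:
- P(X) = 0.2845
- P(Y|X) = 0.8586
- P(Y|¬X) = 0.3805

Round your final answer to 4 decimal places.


Bayes' theorem: P(X|Y) = P(Y|X) × P(X) / P(Y)

Step 1: Calculate P(Y) using law of total probability
P(Y) = P(Y|X)P(X) + P(Y|¬X)P(¬X)
     = 0.8586 × 0.2845 + 0.3805 × 0.7155
     = 0.24427170 + 0.27224775
     = 0.51651945

Step 2: Apply Bayes' theorem
P(X|Y) = P(Y|X) × P(X) / P(Y)
       = 0.24427170 / 0.51651945
       = 0.4729


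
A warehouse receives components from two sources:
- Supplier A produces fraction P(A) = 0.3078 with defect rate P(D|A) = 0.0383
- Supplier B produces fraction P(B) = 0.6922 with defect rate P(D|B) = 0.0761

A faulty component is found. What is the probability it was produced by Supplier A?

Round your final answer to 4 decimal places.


Let A = from Supplier A, D = faulty

Given:
- P(A) = 0.3078, P(B) = 0.6922
- P(D|A) = 0.0383, P(D|B) = 0.0761

Step 1: Find P(D)
P(D) = P(D|A)P(A) + P(D|B)P(B)
     = 0.0383 × 0.3078 + 0.0761 × 0.6922
     = 0.01178874 + 0.05267642
     = 0.06446516

Step 2: Apply Bayes' theorem
P(A|D) = P(D|A)P(A) / P(D)
       = 0.01178874 / 0.06446516
       = 0.1829
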